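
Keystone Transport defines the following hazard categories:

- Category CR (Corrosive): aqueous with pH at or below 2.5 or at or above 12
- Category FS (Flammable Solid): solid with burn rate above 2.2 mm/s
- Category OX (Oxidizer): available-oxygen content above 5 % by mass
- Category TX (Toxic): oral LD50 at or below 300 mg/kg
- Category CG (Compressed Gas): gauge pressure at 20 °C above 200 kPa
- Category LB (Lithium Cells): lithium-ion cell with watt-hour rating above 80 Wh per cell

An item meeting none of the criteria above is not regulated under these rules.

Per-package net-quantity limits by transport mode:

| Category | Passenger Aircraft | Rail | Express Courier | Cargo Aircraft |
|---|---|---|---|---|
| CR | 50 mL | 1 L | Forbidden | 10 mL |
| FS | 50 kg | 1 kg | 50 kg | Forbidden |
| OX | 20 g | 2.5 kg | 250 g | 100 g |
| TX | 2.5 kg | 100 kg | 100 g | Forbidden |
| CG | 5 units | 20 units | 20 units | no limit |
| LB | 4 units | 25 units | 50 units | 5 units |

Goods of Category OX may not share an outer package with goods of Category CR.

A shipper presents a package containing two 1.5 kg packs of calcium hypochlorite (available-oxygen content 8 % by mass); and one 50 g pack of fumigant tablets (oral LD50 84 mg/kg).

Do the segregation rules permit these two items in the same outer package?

The calcium hypochlorite has available-oxygen content 8 % by mass, which is > 5 % by mass, so it is Category OX (Oxidizer).
Fumigant tablets: oral LD50 84 mg/kg ≤ 300 mg/kg → Category TX (Toxic).
No segregation rule bars Category OX with Category TX.

Yes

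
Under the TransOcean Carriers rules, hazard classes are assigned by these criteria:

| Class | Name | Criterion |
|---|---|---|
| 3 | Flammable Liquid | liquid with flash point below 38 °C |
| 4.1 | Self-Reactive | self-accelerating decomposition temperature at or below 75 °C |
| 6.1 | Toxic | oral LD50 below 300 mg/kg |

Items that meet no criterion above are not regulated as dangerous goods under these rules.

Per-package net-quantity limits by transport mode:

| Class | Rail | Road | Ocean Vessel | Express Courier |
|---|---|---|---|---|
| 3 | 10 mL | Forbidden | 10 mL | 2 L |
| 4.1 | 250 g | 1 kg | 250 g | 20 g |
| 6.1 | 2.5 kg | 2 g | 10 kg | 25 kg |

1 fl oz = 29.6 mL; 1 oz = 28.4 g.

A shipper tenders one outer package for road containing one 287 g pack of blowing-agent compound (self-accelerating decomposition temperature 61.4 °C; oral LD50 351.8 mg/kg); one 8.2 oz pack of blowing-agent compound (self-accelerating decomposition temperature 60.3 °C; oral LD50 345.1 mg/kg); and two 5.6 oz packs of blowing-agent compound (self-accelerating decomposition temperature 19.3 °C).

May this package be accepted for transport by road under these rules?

Self-accelerating decomposition temperature 61.4 °C meets the Class 4.1 criterion (Self-Reactive), so the blowing-agent compound is Class 4.1.
With self-accelerating decomposition temperature 60.3 °C (≤ 75 °C), the blowing-agent compound falls in Class 4.1.
The blowing-agent compound has self-accelerating decomposition temperature 19.3 °C, which is ≤ 75 °C, so it is Class 4.1 (Self-Reactive).
Total Class 4.1: 287 g + (one 8.2 oz pack = 232.88 g) + (two 5.6 oz packs = 318.08 g) = 837.96 g.
That is within the Class 4.1 road limit of 1 kg.

Yes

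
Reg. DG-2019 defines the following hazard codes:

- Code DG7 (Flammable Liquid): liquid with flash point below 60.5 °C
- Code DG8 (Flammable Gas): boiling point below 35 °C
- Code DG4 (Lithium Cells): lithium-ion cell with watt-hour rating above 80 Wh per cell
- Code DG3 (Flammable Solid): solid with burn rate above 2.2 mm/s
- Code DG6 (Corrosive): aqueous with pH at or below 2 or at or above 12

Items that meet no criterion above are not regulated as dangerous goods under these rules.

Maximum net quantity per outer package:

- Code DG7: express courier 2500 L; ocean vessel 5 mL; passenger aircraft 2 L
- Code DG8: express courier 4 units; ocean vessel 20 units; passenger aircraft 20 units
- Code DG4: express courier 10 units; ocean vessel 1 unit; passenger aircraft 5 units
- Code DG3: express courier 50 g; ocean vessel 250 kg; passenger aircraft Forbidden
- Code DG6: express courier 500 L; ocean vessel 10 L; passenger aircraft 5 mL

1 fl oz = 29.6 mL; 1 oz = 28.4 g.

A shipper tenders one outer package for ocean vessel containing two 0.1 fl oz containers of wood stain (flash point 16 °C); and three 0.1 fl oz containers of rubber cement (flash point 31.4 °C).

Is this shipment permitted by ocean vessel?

No

Flash point 16 °C meets the Code DG7 criterion (Flammable Liquid), so the wood stain is Code DG7.
With flash point 31.4 °C (< 60.5 °C), the rubber cement falls in Code DG7.
Total Code DG7: (two 0.1 fl oz containers = 5.92 mL) + (three 0.1 fl oz containers = 8.88 mL) = 14.8 mL.
That exceeds the Code DG7 ocean vessel limit of 5 mL.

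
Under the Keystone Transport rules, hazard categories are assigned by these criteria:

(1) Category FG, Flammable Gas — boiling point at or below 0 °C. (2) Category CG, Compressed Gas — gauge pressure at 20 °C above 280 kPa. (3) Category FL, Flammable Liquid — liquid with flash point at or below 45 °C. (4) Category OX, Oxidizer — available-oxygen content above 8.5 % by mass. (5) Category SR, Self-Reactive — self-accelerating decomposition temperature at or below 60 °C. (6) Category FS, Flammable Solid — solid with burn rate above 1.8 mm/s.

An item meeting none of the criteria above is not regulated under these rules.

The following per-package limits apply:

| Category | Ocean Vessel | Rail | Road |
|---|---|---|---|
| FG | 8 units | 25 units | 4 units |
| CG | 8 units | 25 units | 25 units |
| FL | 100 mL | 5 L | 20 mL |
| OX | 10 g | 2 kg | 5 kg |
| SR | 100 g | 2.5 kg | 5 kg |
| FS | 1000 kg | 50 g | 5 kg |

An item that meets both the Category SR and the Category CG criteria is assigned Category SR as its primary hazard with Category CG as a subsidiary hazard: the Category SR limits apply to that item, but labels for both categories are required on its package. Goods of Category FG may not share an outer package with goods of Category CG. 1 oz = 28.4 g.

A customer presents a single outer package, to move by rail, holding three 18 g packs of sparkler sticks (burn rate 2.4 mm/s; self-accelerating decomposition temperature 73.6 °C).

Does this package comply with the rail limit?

Burn rate 2.4 mm/s meets the Category FS criterion (Flammable Solid), so the sparkler sticks are Category FS.
Category FS quantity: three 18 g packs = 54 g.
That exceeds the Category FS rail limit of 50 g.

No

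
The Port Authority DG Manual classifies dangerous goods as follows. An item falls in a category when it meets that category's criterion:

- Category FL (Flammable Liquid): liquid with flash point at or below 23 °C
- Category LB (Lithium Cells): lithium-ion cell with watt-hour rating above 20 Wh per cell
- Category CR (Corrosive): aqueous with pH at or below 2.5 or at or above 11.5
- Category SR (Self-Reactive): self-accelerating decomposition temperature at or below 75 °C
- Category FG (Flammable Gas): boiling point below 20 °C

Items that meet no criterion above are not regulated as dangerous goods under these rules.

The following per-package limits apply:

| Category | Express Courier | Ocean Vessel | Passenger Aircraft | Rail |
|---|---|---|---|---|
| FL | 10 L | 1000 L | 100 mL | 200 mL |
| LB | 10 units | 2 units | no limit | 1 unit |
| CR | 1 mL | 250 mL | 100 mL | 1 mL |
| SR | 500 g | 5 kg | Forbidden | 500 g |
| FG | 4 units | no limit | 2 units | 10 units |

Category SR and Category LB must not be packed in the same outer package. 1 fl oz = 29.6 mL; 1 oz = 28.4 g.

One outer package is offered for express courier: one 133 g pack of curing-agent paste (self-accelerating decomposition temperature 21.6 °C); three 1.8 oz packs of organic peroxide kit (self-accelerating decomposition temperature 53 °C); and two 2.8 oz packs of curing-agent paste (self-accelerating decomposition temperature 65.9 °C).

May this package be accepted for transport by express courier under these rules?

Yes

The curing-agent paste has self-accelerating decomposition temperature 21.6 °C, which is ≤ 75 °C, so it is Category SR (Self-Reactive).
The organic peroxide kit has self-accelerating decomposition temperature 53 °C, which is ≤ 75 °C, so it is Category SR (Self-Reactive).
Self-accelerating decomposition temperature 65.9 °C meets the Category SR criterion (Self-Reactive), so the curing-agent paste is Category SR.
Total Category SR: 133 g + (three 1.8 oz packs = 153.36 g) + (two 2.8 oz packs = 159.04 g) = 445.4 g.
445.4 g ≤ 500 g (express courier limit, Category SR) — within limit.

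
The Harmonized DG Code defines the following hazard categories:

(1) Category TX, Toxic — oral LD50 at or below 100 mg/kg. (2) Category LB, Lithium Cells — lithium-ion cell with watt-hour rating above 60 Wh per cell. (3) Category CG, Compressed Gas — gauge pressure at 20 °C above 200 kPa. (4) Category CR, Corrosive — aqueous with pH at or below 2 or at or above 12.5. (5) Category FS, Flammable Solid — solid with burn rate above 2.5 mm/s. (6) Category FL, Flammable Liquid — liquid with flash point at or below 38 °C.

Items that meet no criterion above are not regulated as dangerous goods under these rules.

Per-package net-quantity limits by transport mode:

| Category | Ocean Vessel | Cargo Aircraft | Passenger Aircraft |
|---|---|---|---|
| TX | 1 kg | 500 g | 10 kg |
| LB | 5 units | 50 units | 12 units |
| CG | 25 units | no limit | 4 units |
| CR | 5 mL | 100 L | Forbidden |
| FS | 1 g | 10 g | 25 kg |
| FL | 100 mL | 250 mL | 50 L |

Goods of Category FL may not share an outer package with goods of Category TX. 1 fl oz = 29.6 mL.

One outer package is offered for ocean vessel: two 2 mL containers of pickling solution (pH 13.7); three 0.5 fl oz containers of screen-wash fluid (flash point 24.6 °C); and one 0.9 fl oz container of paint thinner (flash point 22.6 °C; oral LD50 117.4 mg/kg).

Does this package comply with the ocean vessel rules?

Yes

pH 13.7 meets the Category CR criterion (Corrosive), so the pickling solution is Category CR.
With flash point 24.6 °C (≤ 38 °C), the screen-wash fluid falls in Category FL.
The paint thinner has flash point 22.6 °C, which is ≤ 38 °C, so it is Category FL (Flammable Liquid).
Category FL net quantity: (three 0.5 fl oz containers = 44.4 mL) + (one 0.9 fl oz container = 26.64 mL) = 71.04 mL.
That is within the Category FL ocean vessel limit of 100 mL.
Category CR quantity: two 2 mL containers = 4 mL.
That is within the Category CR ocean vessel limit of 5 mL.
The segregation rule (Category FL with Category TX) does not apply to Category FL with Category CR.
Every hazard category is within its ocean vessel limit and no segregation rule is violated.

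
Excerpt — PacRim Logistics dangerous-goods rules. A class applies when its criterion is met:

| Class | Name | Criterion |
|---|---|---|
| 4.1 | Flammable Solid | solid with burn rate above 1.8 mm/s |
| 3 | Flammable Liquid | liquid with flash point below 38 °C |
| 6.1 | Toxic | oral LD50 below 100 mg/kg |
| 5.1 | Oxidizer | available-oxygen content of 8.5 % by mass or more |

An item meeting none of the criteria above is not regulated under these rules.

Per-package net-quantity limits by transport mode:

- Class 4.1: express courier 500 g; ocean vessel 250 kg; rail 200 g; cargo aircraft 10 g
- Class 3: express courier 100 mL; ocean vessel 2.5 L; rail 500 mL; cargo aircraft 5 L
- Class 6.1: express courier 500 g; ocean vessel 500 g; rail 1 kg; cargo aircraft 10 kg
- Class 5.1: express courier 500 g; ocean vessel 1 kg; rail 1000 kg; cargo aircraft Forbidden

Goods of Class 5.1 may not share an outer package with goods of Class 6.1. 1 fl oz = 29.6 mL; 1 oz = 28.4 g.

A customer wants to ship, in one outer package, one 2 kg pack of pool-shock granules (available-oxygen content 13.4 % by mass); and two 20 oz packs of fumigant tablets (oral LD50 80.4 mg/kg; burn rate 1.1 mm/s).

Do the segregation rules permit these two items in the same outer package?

No

The pool-shock granules have available-oxygen content 13.4 % by mass, which is ≥ 8.5 % by mass, so they are Class 5.1 (Oxidizer).
The fumigant tablets have oral LD50 80.4 mg/kg, which is < 100 mg/kg, so they are Class 6.1 (Toxic).
Class 5.1 and Class 6.1 may not share an outer package.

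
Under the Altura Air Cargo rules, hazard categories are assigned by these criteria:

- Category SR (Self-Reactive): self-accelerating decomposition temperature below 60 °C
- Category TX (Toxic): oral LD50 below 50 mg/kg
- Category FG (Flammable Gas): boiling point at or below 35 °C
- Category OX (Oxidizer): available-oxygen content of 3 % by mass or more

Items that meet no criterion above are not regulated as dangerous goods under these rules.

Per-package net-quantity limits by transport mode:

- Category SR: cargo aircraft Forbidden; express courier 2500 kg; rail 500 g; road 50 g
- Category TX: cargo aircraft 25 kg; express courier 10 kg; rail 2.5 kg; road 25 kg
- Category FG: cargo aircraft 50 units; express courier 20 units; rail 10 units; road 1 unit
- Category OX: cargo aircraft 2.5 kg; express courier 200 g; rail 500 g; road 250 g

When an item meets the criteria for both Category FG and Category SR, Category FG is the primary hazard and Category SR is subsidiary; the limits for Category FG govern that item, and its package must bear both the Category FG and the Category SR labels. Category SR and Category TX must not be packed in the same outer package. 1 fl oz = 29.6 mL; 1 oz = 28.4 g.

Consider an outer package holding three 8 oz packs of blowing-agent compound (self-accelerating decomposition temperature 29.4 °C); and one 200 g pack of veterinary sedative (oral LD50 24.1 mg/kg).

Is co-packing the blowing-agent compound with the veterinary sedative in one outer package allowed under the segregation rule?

Self-accelerating decomposition temperature 29.4 °C meets the Category SR criterion (Self-Reactive), so the blowing-agent compound is Category SR.
Veterinary sedative: oral LD50 24.1 mg/kg < 50 mg/kg → Category TX (Toxic).
Category SR and Category TX may not share an outer package.

No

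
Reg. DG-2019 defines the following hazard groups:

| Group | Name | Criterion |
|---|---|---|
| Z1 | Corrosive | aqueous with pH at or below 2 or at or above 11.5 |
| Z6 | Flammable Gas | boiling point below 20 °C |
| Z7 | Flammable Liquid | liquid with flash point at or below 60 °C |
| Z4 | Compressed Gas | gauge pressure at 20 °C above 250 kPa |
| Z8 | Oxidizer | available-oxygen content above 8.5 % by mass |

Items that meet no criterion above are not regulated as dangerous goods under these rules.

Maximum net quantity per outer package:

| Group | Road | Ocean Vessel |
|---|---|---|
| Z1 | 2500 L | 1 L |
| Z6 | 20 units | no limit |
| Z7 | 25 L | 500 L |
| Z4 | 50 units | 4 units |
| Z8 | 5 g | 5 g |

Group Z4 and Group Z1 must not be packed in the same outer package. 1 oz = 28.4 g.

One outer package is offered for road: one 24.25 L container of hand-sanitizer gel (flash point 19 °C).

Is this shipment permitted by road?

Hand-sanitizer gel: flash point 19 °C ≤ 60 °C → Group Z7 (Flammable Liquid).
Group Z7 quantity: 24.25 L.
That is within the Group Z7 road limit of 25 L.

Yes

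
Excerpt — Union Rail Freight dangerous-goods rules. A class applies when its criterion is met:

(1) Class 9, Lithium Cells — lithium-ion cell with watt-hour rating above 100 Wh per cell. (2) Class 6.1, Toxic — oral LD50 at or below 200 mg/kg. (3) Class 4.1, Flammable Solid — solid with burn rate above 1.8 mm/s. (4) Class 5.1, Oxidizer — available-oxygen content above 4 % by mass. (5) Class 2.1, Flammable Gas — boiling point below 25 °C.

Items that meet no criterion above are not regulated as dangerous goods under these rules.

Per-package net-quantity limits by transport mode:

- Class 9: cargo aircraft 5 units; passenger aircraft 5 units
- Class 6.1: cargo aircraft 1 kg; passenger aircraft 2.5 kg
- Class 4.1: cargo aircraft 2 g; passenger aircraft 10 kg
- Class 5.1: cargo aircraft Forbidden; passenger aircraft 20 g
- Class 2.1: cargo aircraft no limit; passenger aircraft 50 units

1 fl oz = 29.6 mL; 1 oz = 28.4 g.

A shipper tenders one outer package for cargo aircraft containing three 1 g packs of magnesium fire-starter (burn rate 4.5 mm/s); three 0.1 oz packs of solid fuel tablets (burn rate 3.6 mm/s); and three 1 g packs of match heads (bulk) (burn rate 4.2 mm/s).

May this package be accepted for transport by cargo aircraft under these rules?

No

The magnesium fire-starter has burn rate 4.5 mm/s, which is > 1.8 mm/s, so it is Class 4.1 (Flammable Solid).
The solid fuel tablets have burn rate 3.6 mm/s, which is > 1.8 mm/s, so they are Class 4.1 (Flammable Solid).
Match heads (bulk): burn rate 4.2 mm/s > 1.8 mm/s → Class 4.1 (Flammable Solid).
Class 4.1 net quantity: (three 1 g packs = 3 g) + (three 0.1 oz packs = 8.52 g) + (three 1 g packs = 3 g) = 14.52 g.
14.52 g exceeds the cargo aircraft limit of 2 g for Class 4.1.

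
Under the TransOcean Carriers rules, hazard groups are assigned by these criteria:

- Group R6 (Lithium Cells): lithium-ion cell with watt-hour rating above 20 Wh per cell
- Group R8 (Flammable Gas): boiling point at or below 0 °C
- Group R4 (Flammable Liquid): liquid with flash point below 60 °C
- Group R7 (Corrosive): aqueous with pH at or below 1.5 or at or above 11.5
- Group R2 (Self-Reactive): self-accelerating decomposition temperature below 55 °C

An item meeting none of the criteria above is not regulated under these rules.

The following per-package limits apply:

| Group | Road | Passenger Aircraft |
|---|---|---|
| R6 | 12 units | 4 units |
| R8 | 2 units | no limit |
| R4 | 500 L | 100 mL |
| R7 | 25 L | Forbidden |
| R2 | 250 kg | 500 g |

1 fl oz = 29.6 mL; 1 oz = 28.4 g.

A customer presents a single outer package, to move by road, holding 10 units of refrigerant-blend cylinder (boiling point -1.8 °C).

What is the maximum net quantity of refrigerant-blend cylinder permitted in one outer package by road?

2 units

With boiling point -1.8 °C (≤ 0 °C), the refrigerant-blend cylinder falls in Group R8.
The road limit for Group R8 is 2 units.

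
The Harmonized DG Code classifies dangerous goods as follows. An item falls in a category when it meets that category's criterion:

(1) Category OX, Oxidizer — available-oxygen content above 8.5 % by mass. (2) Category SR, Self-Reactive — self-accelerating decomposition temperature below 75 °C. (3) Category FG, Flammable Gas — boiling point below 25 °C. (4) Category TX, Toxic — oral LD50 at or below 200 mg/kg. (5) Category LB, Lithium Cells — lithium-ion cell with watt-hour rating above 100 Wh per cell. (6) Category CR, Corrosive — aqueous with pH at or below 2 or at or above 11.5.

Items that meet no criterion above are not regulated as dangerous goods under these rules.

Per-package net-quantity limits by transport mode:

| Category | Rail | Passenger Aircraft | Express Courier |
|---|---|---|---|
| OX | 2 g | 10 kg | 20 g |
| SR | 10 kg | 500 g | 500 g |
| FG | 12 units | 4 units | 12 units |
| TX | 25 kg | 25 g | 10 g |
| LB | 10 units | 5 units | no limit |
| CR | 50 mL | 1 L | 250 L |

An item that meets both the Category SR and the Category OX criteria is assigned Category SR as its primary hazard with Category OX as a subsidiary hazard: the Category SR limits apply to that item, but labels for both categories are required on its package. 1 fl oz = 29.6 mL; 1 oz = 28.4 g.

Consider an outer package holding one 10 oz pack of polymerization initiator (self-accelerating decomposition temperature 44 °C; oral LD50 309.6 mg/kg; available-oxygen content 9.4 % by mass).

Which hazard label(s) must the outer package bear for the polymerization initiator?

Polymerization initiator: self-accelerating decomposition temperature 44 °C < 75 °C → Category SR (Self-Reactive).
The polymerization initiator has available-oxygen content 9.4 % by mass, which is > 8.5 % by mass, so it is Category OX (Oxidizer).
By the precedence rule Category SR is primary and Category OX is subsidiary, and that rule requires both labels on the package.

Category OX and SR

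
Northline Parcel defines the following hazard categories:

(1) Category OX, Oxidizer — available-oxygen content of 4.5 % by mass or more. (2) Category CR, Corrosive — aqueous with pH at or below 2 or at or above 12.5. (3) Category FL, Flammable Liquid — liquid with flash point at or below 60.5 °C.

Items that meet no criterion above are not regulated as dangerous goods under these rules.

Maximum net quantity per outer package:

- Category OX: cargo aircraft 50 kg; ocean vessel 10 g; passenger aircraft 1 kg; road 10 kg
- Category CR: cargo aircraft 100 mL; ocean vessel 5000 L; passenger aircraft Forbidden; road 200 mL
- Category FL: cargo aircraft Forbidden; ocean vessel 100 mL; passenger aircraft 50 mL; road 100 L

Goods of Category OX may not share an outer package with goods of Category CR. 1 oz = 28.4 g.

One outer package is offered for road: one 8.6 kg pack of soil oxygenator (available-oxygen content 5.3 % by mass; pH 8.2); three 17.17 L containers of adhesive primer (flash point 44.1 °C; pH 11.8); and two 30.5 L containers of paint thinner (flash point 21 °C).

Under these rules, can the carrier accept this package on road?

The soil oxygenator has available-oxygen content 5.3 % by mass, which is ≥ 4.5 % by mass, so it is Category OX (Oxidizer).
Flash point 44.1 °C meets the Category FL criterion (Flammable Liquid), so the adhesive primer is Category FL.
With flash point 21 °C (≤ 60.5 °C), the paint thinner falls in Category FL.
Category FL net quantity: (three 17.17 L containers = 51.51 L) + (two 30.5 L containers = 61 L) = 112.51 L.
112.51 L exceeds the road limit of 100 L for Category FL.
Category OX quantity: 8.6 kg.
That is within the Category OX road limit of 10 kg.
The segregation rule (Category OX with Category CR) does not apply to Category FL with Category OX.

No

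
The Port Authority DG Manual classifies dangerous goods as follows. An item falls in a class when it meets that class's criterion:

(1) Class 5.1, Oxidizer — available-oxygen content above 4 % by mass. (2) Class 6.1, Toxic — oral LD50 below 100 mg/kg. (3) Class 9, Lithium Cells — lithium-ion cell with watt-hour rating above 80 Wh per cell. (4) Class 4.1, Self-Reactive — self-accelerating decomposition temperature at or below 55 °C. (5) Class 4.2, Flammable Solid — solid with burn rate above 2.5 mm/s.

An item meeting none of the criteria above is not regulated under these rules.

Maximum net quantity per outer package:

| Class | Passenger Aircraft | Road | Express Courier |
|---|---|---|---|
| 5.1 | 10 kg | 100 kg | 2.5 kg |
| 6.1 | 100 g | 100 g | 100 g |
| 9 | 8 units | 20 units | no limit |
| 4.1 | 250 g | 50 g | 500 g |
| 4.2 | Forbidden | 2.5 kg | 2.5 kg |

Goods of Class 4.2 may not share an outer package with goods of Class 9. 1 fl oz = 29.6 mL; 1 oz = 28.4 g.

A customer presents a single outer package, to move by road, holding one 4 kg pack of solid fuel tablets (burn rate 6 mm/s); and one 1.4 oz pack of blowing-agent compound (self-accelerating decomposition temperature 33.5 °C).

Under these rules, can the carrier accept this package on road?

No

Burn rate 6 mm/s meets the Class 4.2 criterion (Flammable Solid), so the solid fuel tablets are Class 4.2.
Self-accelerating decomposition temperature 33.5 °C meets the Class 4.1 criterion (Self-Reactive), so the blowing-agent compound is Class 4.1.
Class 4.1 quantity: one 1.4 oz pack = 39.76 g.
That is within the Class 4.1 road limit of 50 g.
Class 4.2 quantity: 4 kg.
4 kg exceeds the road limit of 2.5 kg for Class 4.2.
The segregation rule (Class 4.2 with Class 9) does not apply to Class 4.1 with Class 4.2.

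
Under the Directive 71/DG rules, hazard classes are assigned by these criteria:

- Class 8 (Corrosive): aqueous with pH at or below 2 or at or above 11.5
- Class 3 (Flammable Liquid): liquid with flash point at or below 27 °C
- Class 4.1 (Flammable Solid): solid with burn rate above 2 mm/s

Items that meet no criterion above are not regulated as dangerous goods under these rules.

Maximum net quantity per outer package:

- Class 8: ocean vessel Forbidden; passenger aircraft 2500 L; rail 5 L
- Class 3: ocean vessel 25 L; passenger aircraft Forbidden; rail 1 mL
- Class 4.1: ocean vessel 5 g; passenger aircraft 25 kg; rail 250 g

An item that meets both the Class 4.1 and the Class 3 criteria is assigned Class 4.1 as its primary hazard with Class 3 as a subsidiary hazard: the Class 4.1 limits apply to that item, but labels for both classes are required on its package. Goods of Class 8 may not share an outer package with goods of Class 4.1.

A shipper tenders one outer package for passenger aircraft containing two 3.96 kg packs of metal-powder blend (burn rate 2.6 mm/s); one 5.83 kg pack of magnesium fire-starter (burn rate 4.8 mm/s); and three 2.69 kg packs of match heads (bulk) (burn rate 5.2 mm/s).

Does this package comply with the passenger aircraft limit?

Burn rate 2.6 mm/s meets the Class 4.1 criterion (Flammable Solid), so the metal-powder blend is Class 4.1.
Burn rate 4.8 mm/s meets the Class 4.1 criterion (Flammable Solid), so the magnesium fire-starter is Class 4.1.
With burn rate 5.2 mm/s (> 2 mm/s), the match heads (bulk) fall in Class 4.1.
Class 4.1 net quantity: (two 3.96 kg packs = 7.92 kg) + 5.83 kg + (three 2.69 kg packs = 8.07 kg) = 21.82 kg.
That is within the Class 4.1 passenger aircraft limit of 25 kg.

Yes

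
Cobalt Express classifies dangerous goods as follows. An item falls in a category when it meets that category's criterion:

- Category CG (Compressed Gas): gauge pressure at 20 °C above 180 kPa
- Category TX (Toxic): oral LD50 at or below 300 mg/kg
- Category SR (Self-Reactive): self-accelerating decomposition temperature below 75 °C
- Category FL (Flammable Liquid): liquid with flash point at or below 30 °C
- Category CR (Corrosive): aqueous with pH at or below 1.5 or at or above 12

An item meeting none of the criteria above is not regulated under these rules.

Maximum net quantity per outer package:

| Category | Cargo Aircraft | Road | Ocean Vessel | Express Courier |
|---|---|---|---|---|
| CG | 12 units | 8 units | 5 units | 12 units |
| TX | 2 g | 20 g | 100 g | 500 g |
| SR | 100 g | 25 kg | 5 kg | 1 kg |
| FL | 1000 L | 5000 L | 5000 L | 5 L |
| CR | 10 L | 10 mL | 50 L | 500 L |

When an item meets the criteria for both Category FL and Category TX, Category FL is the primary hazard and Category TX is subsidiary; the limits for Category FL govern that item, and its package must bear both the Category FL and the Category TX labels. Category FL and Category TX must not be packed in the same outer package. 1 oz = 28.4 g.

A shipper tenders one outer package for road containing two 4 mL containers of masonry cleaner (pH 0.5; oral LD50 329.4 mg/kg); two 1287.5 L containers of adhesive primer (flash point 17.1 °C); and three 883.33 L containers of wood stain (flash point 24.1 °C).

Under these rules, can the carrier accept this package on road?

No

pH 0.5 meets the Category CR criterion (Corrosive), so the masonry cleaner is Category CR.
With flash point 17.1 °C (≤ 30 °C), the adhesive primer falls in Category FL.
The wood stain has flash point 24.1 °C, which is ≤ 30 °C, so it is Category FL (Flammable Liquid).
Total Category FL: (two 1287.5 L containers = 2575 L) + (three 883.33 L containers = 2649.99 L) = 5224.99 L.
5224.99 L > 5000 L (road limit, Category FL) — over the limit.
Category CR quantity: two 4 mL containers = 8 mL.
8 mL is within the road limit of 10 mL for Category CR.
The segregation rule (Category FL with Category TX) does not apply to Category FL with Category CR.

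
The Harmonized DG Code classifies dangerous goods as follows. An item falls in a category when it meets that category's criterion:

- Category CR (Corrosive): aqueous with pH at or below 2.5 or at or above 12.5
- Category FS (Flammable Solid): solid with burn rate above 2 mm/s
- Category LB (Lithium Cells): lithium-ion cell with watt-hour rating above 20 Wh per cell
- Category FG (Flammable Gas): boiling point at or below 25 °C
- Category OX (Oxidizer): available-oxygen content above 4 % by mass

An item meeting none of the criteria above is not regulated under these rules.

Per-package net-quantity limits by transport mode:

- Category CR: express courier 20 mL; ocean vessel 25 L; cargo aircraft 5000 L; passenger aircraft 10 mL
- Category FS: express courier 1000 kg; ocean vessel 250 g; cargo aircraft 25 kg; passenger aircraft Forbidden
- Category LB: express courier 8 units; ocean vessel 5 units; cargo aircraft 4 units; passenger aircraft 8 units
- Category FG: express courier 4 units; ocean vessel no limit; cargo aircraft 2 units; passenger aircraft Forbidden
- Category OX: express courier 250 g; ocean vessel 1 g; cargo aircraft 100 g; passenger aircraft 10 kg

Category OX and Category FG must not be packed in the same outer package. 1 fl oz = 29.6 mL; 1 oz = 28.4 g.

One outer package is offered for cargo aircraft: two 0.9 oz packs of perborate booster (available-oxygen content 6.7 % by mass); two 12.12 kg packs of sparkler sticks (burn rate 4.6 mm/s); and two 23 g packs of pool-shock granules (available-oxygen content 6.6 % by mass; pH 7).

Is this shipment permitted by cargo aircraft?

With available-oxygen content 6.7 % by mass (> 4 % by mass), the perborate booster falls in Category OX.
Sparkler sticks: burn rate 4.6 mm/s > 2 mm/s → Category FS (Flammable Solid).
Pool-shock granules: available-oxygen content 6.6 % by mass > 4 % by mass → Category OX (Oxidizer).
Total Category OX: (two 0.9 oz packs = 51.12 g) + (two 23 g packs = 46 g) = 97.12 g.
That is within the Category OX cargo aircraft limit of 100 g.
Category FS quantity: two 12.12 kg packs = 24.24 kg.
24.24 kg is within the cargo aircraft limit of 25 kg for Category FS.
The segregation rule (Category OX with Category FG) does not apply to Category OX with Category FS.
Every hazard category is within its cargo aircraft limit and no segregation rule is violated.

Yes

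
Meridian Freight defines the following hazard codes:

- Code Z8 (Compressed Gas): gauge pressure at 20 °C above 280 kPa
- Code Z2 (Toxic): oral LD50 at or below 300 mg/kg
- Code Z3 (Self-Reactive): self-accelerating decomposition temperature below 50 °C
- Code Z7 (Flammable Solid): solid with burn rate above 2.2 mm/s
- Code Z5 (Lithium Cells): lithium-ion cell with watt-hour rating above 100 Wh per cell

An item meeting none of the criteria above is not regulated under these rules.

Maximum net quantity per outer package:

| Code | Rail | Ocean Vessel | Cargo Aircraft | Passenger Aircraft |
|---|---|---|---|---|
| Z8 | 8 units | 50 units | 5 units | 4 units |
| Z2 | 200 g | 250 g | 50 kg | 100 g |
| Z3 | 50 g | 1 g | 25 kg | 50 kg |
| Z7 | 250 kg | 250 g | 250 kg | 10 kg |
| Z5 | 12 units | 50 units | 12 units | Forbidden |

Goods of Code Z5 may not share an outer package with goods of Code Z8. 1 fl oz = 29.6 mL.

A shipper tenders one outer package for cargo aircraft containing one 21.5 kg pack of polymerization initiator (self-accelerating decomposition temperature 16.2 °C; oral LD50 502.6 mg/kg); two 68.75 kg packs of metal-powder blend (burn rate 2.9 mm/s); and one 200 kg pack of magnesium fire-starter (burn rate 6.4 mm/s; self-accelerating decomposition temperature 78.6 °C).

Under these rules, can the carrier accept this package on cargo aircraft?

No

Polymerization initiator: self-accelerating decomposition temperature 16.2 °C < 50 °C → Code Z3 (Self-Reactive).
The metal-powder blend has burn rate 2.9 mm/s, which is > 2.2 mm/s, so it is Code Z7 (Flammable Solid).
Magnesium fire-starter: burn rate 6.4 mm/s > 2.2 mm/s → Code Z7 (Flammable Solid).
Total Code Z7: (two 68.75 kg packs = 137.5 kg) + 200 kg = 337.5 kg.
337.5 kg > 250 kg (cargo aircraft limit, Code Z7) — over the limit.
Code Z3 quantity: 21.5 kg.
That is within the Code Z3 cargo aircraft limit of 25 kg.
The segregation rule (Code Z5 with Code Z8) does not apply to Code Z7 with Code Z3.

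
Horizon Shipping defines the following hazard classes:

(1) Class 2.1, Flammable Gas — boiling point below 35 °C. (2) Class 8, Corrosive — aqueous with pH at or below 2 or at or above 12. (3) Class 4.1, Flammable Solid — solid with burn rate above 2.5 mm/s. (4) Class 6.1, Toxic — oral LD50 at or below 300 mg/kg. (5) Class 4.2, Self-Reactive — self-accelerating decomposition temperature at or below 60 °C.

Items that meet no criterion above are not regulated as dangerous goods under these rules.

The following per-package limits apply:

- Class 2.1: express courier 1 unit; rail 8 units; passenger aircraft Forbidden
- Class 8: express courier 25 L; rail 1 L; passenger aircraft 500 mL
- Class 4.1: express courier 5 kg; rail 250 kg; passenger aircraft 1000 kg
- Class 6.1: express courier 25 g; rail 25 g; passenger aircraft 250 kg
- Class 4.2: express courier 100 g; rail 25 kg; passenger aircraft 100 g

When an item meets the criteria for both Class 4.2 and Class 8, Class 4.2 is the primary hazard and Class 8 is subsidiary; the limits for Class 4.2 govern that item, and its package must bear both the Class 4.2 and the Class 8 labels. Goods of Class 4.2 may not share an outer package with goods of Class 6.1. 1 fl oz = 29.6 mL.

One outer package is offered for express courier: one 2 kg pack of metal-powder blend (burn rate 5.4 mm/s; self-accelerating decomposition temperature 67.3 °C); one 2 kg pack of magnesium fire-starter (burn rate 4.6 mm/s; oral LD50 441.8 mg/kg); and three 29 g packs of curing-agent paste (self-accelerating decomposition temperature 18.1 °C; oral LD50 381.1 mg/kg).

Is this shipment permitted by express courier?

Yes

Burn rate 5.4 mm/s meets the Class 4.1 criterion (Flammable Solid), so the metal-powder blend is Class 4.1.
Burn rate 4.6 mm/s meets the Class 4.1 criterion (Flammable Solid), so the magnesium fire-starter is Class 4.1.
Curing-agent paste: self-accelerating decomposition temperature 18.1 °C ≤ 60 °C → Class 4.2 (Self-Reactive).
Class 4.2 quantity: three 29 g packs = 87 g.
87 g is within the express courier limit of 100 g for Class 4.2.
Class 4.1 net quantity: 2 kg + 2 kg = 4 kg.
That is within the Class 4.1 express courier limit of 5 kg.
The segregation rule (Class 4.2 with Class 6.1) does not apply to Class 4.2 with Class 4.1.
Every hazard class is within its express courier limit and no segregation rule is violated.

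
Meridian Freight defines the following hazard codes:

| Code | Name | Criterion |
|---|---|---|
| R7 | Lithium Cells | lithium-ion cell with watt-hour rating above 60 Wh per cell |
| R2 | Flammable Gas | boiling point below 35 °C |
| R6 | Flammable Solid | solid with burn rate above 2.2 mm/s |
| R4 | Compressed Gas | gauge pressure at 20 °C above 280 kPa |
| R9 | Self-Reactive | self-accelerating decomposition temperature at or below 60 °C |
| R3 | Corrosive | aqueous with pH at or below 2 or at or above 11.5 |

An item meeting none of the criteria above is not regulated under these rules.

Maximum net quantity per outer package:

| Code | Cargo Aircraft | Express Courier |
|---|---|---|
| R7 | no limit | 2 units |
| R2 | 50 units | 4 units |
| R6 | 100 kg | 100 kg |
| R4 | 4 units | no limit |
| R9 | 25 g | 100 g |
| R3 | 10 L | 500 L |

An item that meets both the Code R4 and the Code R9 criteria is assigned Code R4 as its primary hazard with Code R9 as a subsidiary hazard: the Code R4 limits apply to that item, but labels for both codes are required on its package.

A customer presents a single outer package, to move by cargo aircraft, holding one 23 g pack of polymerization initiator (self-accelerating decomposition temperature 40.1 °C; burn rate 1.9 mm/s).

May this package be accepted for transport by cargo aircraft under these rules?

With self-accelerating decomposition temperature 40.1 °C (≤ 60 °C), the polymerization initiator falls in Code R9.
Code R9 quantity: 23 g.
23 g ≤ 25 g (cargo aircraft limit, Code R9) — within limit.

Yes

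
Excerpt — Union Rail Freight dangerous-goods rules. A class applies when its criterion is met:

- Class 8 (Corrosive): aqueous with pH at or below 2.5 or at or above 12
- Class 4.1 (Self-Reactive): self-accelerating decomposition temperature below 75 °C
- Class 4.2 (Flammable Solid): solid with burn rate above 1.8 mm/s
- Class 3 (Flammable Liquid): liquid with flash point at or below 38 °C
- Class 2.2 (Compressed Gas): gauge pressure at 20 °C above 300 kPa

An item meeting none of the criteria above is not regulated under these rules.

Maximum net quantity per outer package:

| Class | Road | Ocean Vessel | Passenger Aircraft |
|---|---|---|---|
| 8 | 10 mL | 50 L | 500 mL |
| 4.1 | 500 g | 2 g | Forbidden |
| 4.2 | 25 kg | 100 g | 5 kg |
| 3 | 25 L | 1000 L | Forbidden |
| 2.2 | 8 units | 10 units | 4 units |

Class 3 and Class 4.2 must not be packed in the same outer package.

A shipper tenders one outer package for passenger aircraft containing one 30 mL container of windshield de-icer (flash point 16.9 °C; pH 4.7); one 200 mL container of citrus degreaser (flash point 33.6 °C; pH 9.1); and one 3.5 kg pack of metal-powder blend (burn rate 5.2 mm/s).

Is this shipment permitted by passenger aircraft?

Windshield de-icer: flash point 16.9 °C ≤ 38 °C → Class 3 (Flammable Liquid).
Citrus degreaser: flash point 33.6 °C ≤ 38 °C → Class 3 (Flammable Liquid).
Metal-powder blend: burn rate 5.2 mm/s > 1.8 mm/s → Class 4.2 (Flammable Solid).
Class 3 net quantity: 30 mL + 200 mL = 230 mL.
Class 3 is Forbidden by passenger aircraft.
Class 4.2 quantity: 3.5 kg.
That is within the Class 4.2 passenger aircraft limit of 5 kg.
Class 3 and Class 4.2 may not share an outer package.

No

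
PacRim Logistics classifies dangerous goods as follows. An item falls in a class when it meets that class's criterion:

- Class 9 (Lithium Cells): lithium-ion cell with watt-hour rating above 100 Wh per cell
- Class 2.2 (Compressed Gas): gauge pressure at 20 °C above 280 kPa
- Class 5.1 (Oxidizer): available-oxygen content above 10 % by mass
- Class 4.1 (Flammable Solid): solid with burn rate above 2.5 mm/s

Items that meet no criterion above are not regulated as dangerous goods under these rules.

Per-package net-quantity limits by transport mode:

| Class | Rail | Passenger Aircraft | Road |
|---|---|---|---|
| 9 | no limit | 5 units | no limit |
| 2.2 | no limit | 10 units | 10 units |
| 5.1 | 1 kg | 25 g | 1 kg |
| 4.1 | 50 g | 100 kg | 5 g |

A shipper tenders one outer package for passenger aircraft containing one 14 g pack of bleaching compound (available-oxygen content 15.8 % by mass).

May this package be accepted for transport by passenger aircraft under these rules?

Bleaching compound: available-oxygen content 15.8 % by mass > 10 % by mass → Class 5.1 (Oxidizer).
Class 5.1 quantity: 14 g.
14 g ≤ 25 g (passenger aircraft limit, Class 5.1) — within limit.

Yes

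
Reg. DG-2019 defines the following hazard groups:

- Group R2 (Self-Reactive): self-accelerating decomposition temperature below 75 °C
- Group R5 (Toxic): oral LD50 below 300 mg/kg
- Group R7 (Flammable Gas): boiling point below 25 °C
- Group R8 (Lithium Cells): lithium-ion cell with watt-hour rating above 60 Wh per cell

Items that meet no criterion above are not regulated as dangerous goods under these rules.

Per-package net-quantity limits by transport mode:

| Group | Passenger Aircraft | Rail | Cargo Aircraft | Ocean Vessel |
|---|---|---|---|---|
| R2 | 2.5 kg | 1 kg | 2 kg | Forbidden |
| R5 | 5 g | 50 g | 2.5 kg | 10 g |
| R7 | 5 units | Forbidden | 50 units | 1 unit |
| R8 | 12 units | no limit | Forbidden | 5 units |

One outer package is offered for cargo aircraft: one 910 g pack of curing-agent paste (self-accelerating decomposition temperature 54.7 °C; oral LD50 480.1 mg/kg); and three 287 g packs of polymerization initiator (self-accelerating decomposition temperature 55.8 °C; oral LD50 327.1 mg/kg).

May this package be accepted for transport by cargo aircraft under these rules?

Yes

Curing-agent paste: self-accelerating decomposition temperature 54.7 °C < 75 °C → Group R2 (Self-Reactive).
Self-accelerating decomposition temperature 55.8 °C meets the Group R2 criterion (Self-Reactive), so the polymerization initiator is Group R2.
Total Group R2: 910 g + (three 287 g packs = 861 g) = 1.771 kg.
1.771 kg is within the cargo aircraft limit of 2 kg for Group R2.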